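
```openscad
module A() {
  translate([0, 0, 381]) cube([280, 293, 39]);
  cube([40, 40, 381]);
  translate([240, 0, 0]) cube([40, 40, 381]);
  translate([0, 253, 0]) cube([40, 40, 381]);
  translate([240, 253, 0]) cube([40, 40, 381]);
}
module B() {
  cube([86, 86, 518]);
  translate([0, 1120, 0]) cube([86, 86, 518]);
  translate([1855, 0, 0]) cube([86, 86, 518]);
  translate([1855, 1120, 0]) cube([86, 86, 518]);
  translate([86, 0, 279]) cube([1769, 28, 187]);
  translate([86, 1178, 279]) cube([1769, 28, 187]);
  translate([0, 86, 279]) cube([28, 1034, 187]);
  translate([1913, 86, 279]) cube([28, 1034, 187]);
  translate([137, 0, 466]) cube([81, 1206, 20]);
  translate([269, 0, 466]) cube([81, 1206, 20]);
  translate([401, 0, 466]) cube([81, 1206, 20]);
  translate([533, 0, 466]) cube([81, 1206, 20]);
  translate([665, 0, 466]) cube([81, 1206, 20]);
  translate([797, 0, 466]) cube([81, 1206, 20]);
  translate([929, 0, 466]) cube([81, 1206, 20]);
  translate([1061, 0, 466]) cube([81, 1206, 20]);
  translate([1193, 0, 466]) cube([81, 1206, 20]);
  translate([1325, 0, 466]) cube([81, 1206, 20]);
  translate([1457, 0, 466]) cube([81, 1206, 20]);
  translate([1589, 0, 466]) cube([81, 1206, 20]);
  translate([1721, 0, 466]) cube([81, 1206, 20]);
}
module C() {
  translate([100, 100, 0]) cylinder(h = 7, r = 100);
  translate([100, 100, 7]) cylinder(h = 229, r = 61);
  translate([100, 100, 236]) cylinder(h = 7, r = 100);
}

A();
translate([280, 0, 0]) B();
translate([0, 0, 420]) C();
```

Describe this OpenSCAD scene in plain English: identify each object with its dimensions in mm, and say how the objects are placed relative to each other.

A is a simple wooden stool: a rectangular seat 280 mm (x) by 293 mm (y), 39 mm thick, top face at z = 420 mm, on four square legs, each 40×40 mm in cross-section. The legs rest on z = 0, each flush with a corner of the seat.

B is a bed frame 1941 mm long (x) by 1206 mm wide (y). Four 86×86 mm corner posts, 518 mm tall, at the corners of the footprint. Four rails of 28 mm thickness and 187 mm height run between adjacent posts with their undersides at z = 279 mm, their outer faces flush with the outside of the frame (the two x-running rails run between the posts' inner faces; the two y-running rails run between the posts' inner faces). 13 slats, each 81 mm wide (x) and 20 mm thick, lie across the top of the two x-running rails, running the full 1206 mm width of the frame in y; the slats are evenly spaced along x between the inner faces of the end posts with equal gaps (rounded down to the nearest mm) at the −x end and between each pair — any rounding remainder accumulates at the +x end.

C is a spool: two coaxial disc flanges of radius 100 mm and thickness 7 mm, joined by a core cylinder of radius 61 mm and height 229 mm. The lower flange rests on z = 0 and the three cylinders share a vertical axis.

The bed frame is against the stool's +x side, with their −y faces flush. The spool is on top of the stool.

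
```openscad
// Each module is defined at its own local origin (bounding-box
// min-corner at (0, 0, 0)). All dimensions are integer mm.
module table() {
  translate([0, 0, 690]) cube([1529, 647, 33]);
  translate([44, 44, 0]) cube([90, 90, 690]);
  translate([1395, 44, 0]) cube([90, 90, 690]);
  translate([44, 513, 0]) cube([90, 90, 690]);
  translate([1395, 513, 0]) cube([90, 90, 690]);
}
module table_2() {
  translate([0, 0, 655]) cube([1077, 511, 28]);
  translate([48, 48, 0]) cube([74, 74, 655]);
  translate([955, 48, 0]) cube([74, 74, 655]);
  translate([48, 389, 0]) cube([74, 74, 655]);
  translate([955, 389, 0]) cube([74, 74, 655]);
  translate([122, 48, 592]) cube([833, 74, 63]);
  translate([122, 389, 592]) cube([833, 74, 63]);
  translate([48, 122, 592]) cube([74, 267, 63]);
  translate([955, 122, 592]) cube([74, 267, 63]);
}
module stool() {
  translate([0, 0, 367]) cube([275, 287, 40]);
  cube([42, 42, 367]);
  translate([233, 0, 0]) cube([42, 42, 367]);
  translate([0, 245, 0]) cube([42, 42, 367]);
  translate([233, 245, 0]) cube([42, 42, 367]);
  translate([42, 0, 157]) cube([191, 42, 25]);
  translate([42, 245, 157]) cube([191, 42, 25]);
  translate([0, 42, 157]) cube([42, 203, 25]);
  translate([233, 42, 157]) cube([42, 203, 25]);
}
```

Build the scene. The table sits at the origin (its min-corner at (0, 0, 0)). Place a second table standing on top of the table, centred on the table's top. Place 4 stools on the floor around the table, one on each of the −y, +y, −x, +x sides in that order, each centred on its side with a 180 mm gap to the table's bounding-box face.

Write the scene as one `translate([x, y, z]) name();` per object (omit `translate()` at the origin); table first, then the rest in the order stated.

table();
translate([226, 68, 723]) table_2();
translate([627, -467, 0]) stool();
translate([627, 827, 0]) stool();
translate([-455, 180, 0]) stool();
translate([1709, 180, 0]) stool();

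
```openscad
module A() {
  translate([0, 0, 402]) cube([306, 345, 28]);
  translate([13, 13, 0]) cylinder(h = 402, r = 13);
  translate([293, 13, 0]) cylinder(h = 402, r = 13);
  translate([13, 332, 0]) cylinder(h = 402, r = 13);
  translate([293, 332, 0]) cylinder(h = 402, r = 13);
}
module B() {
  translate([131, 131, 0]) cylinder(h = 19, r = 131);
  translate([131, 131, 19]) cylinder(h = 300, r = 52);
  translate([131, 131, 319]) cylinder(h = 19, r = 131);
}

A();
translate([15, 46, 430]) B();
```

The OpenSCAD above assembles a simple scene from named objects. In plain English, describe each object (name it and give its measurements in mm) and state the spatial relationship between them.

A is a four-legged stool. The seat is 306×345 mm, 28 mm thick, top at z = 430 mm. It stands on four round legs, each 26 mm in diameter, from z = 0 to the seat underside, each leg's axis is inset half a diameter from the nearest pair of seat edges (so the leg's bounding box is flush with the corner).

B is a spool: two coaxial disc flanges of radius 131 mm and thickness 19 mm, joined by a core cylinder of radius 52 mm and height 300 mm. The lower flange rests on z = 0 and the three cylinders share a vertical axis.

The spool is on top of the stool.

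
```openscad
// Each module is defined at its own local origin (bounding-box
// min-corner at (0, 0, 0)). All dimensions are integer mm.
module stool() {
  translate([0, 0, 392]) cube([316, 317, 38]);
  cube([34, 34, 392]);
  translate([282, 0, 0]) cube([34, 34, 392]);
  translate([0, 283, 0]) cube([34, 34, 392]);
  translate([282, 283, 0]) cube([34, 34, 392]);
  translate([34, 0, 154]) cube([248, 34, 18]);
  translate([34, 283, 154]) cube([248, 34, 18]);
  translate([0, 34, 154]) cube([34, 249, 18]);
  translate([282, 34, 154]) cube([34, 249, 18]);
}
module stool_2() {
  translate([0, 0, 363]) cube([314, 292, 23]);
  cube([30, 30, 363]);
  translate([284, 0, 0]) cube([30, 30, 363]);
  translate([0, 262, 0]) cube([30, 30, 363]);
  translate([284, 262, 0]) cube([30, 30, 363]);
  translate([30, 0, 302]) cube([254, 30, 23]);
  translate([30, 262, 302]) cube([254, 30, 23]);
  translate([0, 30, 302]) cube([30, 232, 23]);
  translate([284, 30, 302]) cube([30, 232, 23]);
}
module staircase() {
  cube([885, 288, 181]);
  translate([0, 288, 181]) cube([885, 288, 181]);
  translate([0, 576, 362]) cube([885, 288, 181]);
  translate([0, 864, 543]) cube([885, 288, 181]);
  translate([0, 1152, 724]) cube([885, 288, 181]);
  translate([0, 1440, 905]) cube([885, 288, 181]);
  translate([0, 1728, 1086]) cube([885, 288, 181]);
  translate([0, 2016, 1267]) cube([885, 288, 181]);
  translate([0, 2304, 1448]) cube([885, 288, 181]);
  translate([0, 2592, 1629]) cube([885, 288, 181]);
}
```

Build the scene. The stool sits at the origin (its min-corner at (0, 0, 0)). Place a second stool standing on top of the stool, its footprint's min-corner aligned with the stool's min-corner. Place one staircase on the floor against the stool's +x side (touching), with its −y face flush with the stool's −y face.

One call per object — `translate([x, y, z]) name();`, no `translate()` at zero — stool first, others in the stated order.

stool();
translate([0, 0, 430]) stool_2();
translate([316, 0, 0]) staircase();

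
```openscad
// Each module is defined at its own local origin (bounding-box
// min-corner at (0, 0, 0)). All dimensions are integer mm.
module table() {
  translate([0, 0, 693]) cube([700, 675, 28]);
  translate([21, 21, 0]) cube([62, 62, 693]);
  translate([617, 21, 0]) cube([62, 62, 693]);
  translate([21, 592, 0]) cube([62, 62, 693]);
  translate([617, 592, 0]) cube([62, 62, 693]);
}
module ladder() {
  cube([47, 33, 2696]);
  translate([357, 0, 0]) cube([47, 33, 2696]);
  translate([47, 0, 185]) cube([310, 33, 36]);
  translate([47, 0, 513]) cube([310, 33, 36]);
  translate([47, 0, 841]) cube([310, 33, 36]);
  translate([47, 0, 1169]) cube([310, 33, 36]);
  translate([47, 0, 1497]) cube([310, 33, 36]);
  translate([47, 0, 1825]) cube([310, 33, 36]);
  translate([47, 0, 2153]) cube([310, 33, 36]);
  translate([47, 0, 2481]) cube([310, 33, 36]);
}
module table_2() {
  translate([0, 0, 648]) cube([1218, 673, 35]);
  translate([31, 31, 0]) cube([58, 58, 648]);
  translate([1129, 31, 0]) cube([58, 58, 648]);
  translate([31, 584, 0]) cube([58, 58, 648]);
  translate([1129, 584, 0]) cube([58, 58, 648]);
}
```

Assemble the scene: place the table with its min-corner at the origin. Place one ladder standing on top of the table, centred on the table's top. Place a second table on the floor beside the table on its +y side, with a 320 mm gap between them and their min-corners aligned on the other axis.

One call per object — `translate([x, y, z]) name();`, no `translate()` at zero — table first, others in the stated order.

table();
translate([148, 321, 721]) ladder();
translate([0, 995, 0]) table_2();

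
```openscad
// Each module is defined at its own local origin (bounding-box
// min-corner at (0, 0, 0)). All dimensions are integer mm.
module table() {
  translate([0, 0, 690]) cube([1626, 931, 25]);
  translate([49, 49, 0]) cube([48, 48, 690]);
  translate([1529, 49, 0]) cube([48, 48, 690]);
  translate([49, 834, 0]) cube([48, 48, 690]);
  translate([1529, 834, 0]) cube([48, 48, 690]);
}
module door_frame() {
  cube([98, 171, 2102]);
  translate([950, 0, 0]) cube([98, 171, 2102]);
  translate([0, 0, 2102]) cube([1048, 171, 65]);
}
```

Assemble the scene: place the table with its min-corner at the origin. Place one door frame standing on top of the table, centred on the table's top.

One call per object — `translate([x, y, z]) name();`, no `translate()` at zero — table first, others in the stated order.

table();
translate([289, 380, 715]) door_frame();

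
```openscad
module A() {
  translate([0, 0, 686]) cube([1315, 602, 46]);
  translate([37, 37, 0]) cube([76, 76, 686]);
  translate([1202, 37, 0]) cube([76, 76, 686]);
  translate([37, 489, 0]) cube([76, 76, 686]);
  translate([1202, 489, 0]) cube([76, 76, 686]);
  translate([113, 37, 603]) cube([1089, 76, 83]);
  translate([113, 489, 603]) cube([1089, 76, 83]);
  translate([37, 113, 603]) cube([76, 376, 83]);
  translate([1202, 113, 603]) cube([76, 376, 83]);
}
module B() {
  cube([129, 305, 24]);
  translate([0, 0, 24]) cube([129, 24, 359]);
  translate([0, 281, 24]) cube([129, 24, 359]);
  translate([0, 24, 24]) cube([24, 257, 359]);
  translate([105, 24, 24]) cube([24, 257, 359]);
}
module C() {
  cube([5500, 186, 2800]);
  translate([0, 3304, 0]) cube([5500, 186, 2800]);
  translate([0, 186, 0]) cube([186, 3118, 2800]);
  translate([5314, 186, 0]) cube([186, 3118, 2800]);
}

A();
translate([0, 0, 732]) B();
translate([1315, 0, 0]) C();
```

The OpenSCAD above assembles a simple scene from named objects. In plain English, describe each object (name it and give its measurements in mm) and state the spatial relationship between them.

A is a rectangular dining table. The top is 1315×602×46 mm with its upper surface at z = 732 mm. It stands on four 76×76 mm square legs, each inset 37 mm from the nearest pair of top edges, running from the floor to the underside of the top. Four apron rails, 76 mm thick and 83 mm tall, run between adjacent legs with their top edges flush with the underside of the top and their outer faces flush with the legs' outer faces.

B is an open-topped rectangular box: outside dimensions 129×305×383 mm, with a uniform wall and base thickness of 24 mm. The base is a full 129×305 slab on the floor; four walls sit on top of the base. The front and back walls (the −y and +y sides) span the full width; the two side walls fit between them.

C is the wall frame of a small rectangular building: four walls, each 2800 mm tall and 186 mm thick, enclosing a footprint 5500 mm (x) by 3490 mm (y) outside-to-outside, with no floor or roof. The front and back walls (the −y and +y sides) span the full width; the two side walls fit between them.

The open box is on top of the table. The house frame is against the table's +x side, with their −y faces flush.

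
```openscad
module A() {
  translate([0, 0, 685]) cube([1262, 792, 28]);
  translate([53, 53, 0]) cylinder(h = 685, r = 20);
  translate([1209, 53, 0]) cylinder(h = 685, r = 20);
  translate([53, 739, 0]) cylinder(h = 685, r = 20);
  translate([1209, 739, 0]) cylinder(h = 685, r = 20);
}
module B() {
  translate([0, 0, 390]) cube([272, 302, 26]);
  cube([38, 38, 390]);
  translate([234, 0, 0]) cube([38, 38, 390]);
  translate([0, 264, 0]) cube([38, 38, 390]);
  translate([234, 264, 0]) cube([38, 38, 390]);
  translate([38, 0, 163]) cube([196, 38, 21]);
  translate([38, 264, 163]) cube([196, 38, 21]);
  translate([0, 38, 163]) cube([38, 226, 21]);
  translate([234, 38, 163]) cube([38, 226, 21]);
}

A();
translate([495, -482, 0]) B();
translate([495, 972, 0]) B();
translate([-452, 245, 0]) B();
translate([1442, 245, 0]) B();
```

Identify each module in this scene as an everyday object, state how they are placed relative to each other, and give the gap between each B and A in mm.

A is a table. B is a stool. Four stools sit around the table at the −y, +y, −x, +x sides. The gap between each stool and the table is 180 mm.

Each stool's nearest face is 180 mm from the table's bounding box.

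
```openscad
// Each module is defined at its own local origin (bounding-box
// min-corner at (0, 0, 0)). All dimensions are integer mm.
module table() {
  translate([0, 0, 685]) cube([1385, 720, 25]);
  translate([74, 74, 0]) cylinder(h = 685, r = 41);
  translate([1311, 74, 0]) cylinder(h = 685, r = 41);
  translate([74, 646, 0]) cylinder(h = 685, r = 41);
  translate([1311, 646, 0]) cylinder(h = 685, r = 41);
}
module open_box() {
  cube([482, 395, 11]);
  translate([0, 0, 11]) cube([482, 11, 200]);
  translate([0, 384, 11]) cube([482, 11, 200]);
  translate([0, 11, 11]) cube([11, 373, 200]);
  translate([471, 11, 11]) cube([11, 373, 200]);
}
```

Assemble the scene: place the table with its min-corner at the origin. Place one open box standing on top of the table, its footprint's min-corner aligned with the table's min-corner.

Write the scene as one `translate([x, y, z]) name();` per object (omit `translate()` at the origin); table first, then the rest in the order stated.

table();
translate([0, 0, 710]) open_box();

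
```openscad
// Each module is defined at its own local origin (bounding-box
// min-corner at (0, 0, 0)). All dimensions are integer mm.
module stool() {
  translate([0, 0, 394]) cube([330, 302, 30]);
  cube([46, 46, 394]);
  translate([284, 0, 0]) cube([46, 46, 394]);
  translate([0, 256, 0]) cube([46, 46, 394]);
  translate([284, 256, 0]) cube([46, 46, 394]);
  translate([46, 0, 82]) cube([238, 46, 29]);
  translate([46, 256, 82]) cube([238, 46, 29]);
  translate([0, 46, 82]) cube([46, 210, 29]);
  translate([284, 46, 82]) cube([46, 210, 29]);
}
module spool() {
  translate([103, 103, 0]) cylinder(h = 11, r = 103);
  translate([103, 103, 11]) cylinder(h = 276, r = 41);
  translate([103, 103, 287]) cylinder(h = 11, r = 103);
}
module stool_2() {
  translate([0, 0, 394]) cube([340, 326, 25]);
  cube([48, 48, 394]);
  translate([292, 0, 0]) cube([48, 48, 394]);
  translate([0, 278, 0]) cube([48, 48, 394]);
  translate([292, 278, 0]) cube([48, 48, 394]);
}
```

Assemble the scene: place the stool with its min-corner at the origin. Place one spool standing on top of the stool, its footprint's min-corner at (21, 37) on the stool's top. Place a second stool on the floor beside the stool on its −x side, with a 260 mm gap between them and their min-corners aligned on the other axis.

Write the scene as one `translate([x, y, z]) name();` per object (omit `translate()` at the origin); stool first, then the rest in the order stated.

stool();
translate([21, 37, 424]) spool();
translate([-600, 0, 0]) stool_2();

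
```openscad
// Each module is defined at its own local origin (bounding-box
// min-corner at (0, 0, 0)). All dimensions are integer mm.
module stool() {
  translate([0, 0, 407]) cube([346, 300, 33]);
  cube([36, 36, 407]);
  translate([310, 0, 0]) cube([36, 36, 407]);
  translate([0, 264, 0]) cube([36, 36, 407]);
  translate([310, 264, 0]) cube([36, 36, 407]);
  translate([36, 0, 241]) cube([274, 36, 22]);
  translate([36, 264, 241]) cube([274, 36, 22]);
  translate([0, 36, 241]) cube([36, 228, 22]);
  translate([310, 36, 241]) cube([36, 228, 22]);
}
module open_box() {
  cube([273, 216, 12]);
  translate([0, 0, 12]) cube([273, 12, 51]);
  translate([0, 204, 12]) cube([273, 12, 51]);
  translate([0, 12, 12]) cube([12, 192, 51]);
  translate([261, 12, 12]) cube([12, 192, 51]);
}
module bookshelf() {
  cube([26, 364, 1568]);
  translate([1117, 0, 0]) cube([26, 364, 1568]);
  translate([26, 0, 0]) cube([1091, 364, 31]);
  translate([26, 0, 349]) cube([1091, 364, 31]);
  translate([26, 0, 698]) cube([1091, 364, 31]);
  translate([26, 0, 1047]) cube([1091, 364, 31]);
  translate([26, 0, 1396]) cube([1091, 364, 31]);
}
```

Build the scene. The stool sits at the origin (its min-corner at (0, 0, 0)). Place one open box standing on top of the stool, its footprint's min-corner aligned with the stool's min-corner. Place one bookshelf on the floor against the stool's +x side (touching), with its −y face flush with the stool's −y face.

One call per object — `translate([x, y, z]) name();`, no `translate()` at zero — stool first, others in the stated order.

stool();
translate([0, 0, 440]) open_box();
translate([346, 0, 0]) bookshelf();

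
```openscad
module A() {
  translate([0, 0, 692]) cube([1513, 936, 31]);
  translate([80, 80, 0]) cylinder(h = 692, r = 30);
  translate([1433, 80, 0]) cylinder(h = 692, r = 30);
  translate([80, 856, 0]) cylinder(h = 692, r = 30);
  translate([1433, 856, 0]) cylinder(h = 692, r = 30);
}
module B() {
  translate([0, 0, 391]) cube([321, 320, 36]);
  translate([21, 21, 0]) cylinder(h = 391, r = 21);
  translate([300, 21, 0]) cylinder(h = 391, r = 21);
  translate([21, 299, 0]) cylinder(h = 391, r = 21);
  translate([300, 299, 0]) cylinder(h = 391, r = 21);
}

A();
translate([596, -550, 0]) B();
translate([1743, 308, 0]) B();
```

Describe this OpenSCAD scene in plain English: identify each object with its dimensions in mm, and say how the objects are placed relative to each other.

A is a table with a 1513×936 mm rectangular top, 31 mm thick, top surface at z = 723 mm, supported by four round legs of 60 mm diameter, each leg's bounding box inset 50 mm from the nearest pair of top edges, running from the floor.

B is a simple wooden stool: a rectangular seat 321 mm (x) by 320 mm (y), 36 mm thick, top face at z = 427 mm, on four round legs, each 42 mm in diameter. The legs rest on z = 0, each leg's axis is inset half a diameter from the nearest pair of seat edges (so the leg's bounding box is flush with the corner).

Two stools sit around the table at the −y, +x sides.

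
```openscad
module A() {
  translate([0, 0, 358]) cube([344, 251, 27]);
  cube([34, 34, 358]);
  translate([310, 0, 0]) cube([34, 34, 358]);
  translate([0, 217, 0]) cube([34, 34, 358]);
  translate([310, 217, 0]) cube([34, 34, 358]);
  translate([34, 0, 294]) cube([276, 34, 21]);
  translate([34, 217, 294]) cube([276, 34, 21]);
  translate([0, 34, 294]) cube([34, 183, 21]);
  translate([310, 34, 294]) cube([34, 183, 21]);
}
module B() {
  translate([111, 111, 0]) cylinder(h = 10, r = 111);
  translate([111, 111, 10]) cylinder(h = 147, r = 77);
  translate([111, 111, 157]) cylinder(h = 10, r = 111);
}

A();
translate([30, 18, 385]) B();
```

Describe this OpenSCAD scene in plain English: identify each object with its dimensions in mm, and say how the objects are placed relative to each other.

A is a four-legged stool. The seat is a 344×251×27 mm slab whose top surface is at z = 385 mm; four square legs, each 34×34 mm in cross-section, run from the floor (z = 0) to the underside of the seat, each flush with a corner of the seat. Four stretchers, 34 mm wide and 21 mm tall, connect adjacent legs with their undersides at z = 294 mm, each running between the inner faces of the legs it joins and aligned with the legs' outer faces on the other axis.

B is a spool: two coaxial disc flanges of radius 111 mm and thickness 10 mm, joined by a core cylinder of radius 77 mm and height 147 mm. The lower flange rests on z = 0 and the three cylinders share a vertical axis.

The spool is on top of the stool.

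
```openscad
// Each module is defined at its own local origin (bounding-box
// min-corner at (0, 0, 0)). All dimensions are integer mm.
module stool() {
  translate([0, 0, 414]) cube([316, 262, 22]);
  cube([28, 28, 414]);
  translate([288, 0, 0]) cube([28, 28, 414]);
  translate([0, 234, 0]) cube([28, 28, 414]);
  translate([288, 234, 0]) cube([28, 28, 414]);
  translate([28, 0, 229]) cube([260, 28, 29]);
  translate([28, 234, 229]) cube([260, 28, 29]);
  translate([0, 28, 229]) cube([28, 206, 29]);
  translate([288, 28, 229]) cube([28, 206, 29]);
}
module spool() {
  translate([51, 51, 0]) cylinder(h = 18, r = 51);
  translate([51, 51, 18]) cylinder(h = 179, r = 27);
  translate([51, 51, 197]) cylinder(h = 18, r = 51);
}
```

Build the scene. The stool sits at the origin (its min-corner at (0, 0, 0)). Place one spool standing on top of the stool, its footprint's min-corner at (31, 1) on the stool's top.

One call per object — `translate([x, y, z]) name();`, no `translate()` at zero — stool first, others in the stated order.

stool();
translate([31, 1, 436]) spool();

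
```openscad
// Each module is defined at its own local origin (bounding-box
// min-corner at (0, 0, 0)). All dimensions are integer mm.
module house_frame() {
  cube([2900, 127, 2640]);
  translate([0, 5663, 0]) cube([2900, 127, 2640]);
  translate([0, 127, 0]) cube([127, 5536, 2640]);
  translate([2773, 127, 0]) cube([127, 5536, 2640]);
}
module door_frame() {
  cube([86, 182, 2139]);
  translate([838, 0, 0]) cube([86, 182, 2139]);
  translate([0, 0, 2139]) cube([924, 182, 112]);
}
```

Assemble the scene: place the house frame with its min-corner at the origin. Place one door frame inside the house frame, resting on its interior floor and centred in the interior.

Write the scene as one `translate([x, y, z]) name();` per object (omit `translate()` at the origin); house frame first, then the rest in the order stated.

house_frame();
translate([988, 2804, 0]) door_frame();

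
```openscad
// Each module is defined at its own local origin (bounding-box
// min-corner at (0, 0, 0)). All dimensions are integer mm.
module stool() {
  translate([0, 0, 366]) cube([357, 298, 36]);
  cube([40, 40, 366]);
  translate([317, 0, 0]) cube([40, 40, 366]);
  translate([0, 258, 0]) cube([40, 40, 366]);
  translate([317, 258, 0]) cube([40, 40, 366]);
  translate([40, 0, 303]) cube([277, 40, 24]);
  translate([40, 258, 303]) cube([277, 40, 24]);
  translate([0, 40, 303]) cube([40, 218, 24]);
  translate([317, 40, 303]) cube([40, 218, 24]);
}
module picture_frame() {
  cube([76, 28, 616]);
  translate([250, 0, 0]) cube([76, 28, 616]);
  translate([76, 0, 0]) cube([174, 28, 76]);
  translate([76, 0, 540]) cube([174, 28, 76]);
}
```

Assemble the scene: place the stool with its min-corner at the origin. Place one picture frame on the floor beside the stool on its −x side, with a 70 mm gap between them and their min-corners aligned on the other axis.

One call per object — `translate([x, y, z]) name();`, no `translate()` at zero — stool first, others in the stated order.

stool();
translate([-396, 0, 0]) picture_frame();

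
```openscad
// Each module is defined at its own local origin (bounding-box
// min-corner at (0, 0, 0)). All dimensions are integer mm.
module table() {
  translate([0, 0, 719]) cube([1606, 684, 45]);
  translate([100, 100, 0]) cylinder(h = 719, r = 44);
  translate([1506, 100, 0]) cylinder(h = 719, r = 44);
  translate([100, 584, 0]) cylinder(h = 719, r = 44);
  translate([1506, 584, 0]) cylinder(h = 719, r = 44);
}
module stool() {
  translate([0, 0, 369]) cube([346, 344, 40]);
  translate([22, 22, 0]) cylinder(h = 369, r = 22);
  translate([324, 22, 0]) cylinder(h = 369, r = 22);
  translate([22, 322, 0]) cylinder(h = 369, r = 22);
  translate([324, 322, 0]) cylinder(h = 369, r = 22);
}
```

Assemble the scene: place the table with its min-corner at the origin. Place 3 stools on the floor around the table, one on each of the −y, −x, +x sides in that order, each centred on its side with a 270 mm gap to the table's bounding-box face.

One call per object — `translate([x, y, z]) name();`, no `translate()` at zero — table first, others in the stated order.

table();
translate([630, -614, 0]) stool();
translate([-616, 170, 0]) stool();
translate([1876, 170, 0]) stool();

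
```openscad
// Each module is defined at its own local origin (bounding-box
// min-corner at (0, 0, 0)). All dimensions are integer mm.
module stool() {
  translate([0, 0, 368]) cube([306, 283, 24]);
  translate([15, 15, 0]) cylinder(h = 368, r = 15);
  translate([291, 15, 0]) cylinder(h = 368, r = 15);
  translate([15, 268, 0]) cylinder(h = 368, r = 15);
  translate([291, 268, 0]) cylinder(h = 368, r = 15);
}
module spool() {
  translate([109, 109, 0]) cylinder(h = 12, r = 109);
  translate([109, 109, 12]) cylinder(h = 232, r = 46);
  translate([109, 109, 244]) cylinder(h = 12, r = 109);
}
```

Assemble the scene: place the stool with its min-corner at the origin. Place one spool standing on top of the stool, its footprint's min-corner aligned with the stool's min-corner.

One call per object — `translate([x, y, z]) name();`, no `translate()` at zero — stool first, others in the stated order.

stool();
translate([0, 0, 392]) spool();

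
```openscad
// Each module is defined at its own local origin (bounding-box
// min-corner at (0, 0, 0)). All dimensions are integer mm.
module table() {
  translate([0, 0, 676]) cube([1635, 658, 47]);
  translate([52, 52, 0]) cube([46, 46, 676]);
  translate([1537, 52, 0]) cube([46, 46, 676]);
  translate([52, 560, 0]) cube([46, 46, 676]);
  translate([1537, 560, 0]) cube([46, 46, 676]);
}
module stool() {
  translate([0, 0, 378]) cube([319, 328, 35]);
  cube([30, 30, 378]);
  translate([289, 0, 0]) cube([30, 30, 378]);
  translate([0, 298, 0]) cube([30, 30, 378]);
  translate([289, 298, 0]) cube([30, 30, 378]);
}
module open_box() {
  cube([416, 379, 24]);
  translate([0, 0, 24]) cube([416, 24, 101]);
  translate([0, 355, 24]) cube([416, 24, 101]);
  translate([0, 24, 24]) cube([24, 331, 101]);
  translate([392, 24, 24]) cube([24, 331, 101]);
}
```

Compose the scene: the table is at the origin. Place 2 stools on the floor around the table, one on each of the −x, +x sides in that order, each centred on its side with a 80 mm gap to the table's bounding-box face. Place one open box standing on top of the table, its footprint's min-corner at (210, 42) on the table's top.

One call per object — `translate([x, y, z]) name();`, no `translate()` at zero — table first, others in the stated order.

table();
translate([-399, 165, 0]) stool();
translate([1715, 165, 0]) stool();
translate([210, 42, 723]) open_box();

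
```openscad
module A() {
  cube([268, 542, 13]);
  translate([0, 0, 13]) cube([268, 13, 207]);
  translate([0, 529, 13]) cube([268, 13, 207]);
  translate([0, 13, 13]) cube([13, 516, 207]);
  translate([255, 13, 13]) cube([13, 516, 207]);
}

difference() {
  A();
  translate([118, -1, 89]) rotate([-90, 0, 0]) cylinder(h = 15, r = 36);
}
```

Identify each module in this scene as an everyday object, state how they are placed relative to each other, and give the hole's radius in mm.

The subtracted cylinder has r = 36 mm.

A is an open box. The open box has a circular hole through its front wall. The hole's radius is 36 mm.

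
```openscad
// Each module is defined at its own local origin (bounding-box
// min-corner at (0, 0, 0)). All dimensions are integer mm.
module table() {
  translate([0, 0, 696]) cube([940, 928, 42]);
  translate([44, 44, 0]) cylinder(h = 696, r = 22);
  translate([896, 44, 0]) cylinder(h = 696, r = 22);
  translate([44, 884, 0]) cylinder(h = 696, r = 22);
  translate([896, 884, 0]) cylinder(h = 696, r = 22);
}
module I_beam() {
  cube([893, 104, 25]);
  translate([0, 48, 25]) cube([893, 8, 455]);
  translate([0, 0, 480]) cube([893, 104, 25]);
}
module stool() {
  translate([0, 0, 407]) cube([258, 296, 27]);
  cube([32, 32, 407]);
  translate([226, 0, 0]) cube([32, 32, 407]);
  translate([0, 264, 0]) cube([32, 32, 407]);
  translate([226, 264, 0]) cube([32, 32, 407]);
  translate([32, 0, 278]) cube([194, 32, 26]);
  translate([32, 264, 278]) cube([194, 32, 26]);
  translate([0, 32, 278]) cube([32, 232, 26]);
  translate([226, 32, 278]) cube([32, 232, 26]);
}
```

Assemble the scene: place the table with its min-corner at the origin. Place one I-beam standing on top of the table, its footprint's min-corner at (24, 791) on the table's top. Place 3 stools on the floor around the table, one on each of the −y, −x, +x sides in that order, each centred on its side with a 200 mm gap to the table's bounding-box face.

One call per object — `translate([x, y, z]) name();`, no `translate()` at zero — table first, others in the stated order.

table();
translate([24, 791, 738]) I_beam();
translate([341, -496, 0]) stool();
translate([-458, 316, 0]) stool();
translate([1140, 316, 0]) stool();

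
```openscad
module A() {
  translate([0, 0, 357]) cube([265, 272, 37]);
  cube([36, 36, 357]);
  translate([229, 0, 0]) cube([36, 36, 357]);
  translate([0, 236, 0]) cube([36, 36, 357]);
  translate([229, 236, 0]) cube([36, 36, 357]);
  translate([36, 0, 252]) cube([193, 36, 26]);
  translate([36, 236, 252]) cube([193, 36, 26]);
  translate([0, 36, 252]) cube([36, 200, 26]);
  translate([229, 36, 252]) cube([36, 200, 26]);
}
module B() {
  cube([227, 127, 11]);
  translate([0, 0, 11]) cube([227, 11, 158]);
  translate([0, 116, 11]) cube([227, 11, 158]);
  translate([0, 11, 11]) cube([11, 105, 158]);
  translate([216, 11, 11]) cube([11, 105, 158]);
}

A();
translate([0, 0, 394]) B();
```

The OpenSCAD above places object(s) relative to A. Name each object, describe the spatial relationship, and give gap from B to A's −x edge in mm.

A is a stool. B is an open box. The open box is on top of the stool. The gap from the open box to the stool's −x edge is 0 mm.

The open box's min-x is at 0; the stool's min-x is 0; gap = 0 mm.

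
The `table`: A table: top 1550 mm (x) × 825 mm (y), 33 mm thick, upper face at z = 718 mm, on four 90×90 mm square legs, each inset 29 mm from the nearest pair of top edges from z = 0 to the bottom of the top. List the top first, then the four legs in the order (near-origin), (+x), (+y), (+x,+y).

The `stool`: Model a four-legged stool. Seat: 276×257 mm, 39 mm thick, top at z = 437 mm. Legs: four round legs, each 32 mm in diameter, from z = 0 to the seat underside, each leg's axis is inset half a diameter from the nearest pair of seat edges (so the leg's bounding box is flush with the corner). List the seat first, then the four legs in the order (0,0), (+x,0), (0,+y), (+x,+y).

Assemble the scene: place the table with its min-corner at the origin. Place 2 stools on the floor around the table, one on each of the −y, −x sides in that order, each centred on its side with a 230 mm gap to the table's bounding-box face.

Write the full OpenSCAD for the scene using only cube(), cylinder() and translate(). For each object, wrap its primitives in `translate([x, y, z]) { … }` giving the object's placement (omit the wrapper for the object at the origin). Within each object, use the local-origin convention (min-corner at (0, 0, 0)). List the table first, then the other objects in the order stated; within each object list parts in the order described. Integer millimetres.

translate([0, 0, 685]) cube([1550, 825, 33]);
translate([29, 29, 0]) cube([90, 90, 685]);
translate([1431, 29, 0]) cube([90, 90, 685]);
translate([29, 706, 0]) cube([90, 90, 685]);
translate([1431, 706, 0]) cube([90, 90, 685]);
translate([637, -487, 0]) {
  translate([0, 0, 398]) cube([276, 257, 39]);
  translate([16, 16, 0]) cylinder(h = 398, r = 16);
  translate([260, 16, 0]) cylinder(h = 398, r = 16);
  translate([16, 241, 0]) cylinder(h = 398, r = 16);
  translate([260, 241, 0]) cylinder(h = 398, r = 16);
}
translate([-506, 284, 0]) {
  translate([0, 0, 398]) cube([276, 257, 39]);
  translate([16, 16, 0]) cylinder(h = 398, r = 16);
  translate([260, 16, 0]) cylinder(h = 398, r = 16);
  translate([16, 241, 0]) cylinder(h = 398, r = 16);
  translate([260, 241, 0]) cylinder(h = 398, r = 16);
}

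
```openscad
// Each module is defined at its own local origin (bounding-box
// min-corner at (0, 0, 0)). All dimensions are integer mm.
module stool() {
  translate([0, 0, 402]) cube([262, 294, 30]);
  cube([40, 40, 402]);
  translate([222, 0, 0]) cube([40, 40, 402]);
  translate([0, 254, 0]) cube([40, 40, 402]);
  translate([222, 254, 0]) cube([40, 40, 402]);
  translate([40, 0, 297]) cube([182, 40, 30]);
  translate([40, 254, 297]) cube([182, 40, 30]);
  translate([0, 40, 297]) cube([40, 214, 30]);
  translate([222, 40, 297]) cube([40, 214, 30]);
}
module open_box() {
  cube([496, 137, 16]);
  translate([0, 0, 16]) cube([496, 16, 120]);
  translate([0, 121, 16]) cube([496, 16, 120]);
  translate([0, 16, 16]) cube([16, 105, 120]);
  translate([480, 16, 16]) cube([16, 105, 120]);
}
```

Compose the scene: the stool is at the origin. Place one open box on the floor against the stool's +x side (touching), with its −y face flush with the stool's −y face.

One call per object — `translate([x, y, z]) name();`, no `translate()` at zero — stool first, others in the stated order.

stool();
translate([262, 0, 0]) open_box();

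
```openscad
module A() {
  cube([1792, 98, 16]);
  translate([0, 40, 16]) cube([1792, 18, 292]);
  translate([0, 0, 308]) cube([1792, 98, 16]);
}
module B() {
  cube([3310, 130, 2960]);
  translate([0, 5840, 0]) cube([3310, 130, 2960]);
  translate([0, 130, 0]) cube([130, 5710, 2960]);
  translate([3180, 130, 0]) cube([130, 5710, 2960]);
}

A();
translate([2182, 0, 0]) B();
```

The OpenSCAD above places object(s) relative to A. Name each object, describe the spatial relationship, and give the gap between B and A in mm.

The house frame's nearest face is 390 mm from the I-beam's +x face.

A is an I-beam. B is a house frame. The house frame is on the floor beside the I-beam on its +x side. The gap between the house frame and the I-beam is 390 mm.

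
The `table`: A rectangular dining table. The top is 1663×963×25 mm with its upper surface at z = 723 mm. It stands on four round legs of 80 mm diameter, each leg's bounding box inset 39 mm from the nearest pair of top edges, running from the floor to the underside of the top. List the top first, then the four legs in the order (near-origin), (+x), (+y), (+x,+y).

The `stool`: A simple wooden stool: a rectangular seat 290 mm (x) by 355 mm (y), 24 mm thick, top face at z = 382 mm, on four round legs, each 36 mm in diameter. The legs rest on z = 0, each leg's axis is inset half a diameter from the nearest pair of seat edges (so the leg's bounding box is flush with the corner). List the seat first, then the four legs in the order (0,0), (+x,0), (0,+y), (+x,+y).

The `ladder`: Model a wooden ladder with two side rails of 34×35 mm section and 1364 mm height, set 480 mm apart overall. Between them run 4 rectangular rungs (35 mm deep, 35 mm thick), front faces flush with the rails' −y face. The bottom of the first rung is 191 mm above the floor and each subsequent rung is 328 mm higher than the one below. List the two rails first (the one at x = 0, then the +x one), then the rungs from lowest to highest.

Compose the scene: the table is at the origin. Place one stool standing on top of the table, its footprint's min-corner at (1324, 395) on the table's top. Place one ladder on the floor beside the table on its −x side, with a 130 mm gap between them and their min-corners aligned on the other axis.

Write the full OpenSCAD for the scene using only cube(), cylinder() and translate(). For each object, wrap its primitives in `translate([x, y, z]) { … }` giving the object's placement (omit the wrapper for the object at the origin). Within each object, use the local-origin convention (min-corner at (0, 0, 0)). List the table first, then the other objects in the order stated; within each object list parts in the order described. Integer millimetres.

translate([0, 0, 698]) cube([1663, 963, 25]);
translate([79, 79, 0]) cylinder(h = 698, r = 40);
translate([1584, 79, 0]) cylinder(h = 698, r = 40);
translate([79, 884, 0]) cylinder(h = 698, r = 40);
translate([1584, 884, 0]) cylinder(h = 698, r = 40);
translate([1324, 395, 723]) {
  translate([0, 0, 358]) cube([290, 355, 24]);
  translate([18, 18, 0]) cylinder(h = 358, r = 18);
  translate([272, 18, 0]) cylinder(h = 358, r = 18);
  translate([18, 337, 0]) cylinder(h = 358, r = 18);
  translate([272, 337, 0]) cylinder(h = 358, r = 18);
}
translate([-610, 0, 0]) {
  cube([34, 35, 1364]);
  translate([446, 0, 0]) cube([34, 35, 1364]);
  translate([34, 0, 191]) cube([412, 35, 35]);
  translate([34, 0, 519]) cube([412, 35, 35]);
  translate([34, 0, 847]) cube([412, 35, 35]);
  translate([34, 0, 1175]) cube([412, 35, 35]);
}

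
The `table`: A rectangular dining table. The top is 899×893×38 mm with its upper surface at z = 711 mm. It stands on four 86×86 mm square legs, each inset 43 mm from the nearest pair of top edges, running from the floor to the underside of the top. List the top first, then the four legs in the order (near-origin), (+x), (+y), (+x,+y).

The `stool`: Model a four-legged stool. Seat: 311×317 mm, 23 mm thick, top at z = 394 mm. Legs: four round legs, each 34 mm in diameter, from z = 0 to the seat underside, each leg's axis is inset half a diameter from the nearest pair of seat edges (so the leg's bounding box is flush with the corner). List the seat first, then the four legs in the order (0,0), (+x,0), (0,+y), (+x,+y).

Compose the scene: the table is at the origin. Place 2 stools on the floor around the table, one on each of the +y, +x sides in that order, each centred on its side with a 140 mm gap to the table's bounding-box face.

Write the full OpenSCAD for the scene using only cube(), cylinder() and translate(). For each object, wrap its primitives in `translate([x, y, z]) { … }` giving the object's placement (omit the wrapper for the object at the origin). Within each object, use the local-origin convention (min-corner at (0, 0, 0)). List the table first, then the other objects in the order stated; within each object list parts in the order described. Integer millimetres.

translate([0, 0, 673]) cube([899, 893, 38]);
translate([43, 43, 0]) cube([86, 86, 673]);
translate([770, 43, 0]) cube([86, 86, 673]);
translate([43, 764, 0]) cube([86, 86, 673]);
translate([770, 764, 0]) cube([86, 86, 673]);
translate([294, 1033, 0]) {
  translate([0, 0, 371]) cube([311, 317, 23]);
  translate([17, 17, 0]) cylinder(h = 371, r = 17);
  translate([294, 17, 0]) cylinder(h = 371, r = 17);
  translate([17, 300, 0]) cylinder(h = 371, r = 17);
  translate([294, 300, 0]) cylinder(h = 371, r = 17);
}
translate([1039, 288, 0]) {
  translate([0, 0, 371]) cube([311, 317, 23]);
  translate([17, 17, 0]) cylinder(h = 371, r = 17);
  translate([294, 17, 0]) cylinder(h = 371, r = 17);
  translate([17, 300, 0]) cylinder(h = 371, r = 17);
  translate([294, 300, 0]) cylinder(h = 371, r = 17);
}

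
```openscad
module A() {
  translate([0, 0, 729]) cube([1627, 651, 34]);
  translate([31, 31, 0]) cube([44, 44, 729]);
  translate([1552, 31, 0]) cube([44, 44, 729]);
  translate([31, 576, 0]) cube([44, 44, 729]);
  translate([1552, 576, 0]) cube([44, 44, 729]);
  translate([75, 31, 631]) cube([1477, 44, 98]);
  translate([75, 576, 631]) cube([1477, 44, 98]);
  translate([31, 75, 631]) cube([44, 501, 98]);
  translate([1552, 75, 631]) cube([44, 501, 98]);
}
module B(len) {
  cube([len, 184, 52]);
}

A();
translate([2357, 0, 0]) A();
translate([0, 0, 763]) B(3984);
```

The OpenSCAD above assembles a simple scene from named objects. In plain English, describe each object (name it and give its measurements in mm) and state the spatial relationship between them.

A is a table: top 1627 mm (x) × 651 mm (y), 34 mm thick, upper face at z = 763 mm, on four 44×44 mm square legs, each inset 31 mm from the nearest pair of top edges, running from z = 0 to the bottom of the top. Four apron rails, 44 mm thick and 98 mm tall, run between adjacent legs with their top edges flush with the underside of the top and their outer faces flush with the legs' outer faces.

B is a rectangular beam 3984 mm long (x), 184 mm deep (y), 52 mm thick (z).

The beam spans the tops of two tables placed 730 mm apart, resting at z = 763 mm.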